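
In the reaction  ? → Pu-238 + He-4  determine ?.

Conserve mass number: A = 238 + 4, so A = 242.
Conserve atomic number: Z = 94 + 2, so Z = 96.
Z = 96 is curium, so the species is Cm-242.

Cm-242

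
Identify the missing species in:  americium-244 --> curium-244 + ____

Conserve mass number: 244 = 244 + A, so A = 0.
Conserve atomic number: 95 = 96 + Z, so Z = -1.
A = 0 and Z = -1 is e⁻ — a beta-minus particle.

beta-minus particle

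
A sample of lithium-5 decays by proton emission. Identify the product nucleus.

Proton emission: mass number changes by -1, atomic number by -1.
A: 5 − 1 = 4; Z: 3 − 1 = 2.
Z = 2 is helium, so the daughter is helium-4.

He-4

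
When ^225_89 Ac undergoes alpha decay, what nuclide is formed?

Fr-221

Alpha decay: mass number changes by -4, atomic number by -2.
A: 225 − 4 = 221; Z: 89 − 2 = 87.
Z = 87 is francium, so the daughter is ^221_87 Fr.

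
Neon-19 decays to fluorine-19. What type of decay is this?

beta-plus decay or electron capture

ΔA = 19 − 19 = 0; ΔZ = 9 − 10 = -1.
A is unchanged and Z drops by 1 — a proton has become a neutron (β⁺ emission or electron capture).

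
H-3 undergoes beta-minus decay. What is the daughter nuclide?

Beta-minus decay: mass number changes by +0, atomic number by +1.
A: 3 = 3; Z: 1 + 1 = 2.
Z = 2 is helium, so the daughter is He-3.

He-3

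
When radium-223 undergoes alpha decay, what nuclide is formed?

Rn-219

Alpha decay: mass number changes by -4, atomic number by -2.
A: 223 − 4 = 219; Z: 88 − 2 = 86.
Z = 86 is radon, so the daughter is radon-219.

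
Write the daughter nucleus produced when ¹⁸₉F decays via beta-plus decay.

O-18

Beta-plus decay: mass number changes by +0, atomic number by -1.
A: 18 = 18; Z: 9 − 1 = 8.
Z = 8 is oxygen, so the daughter is ¹⁸₈O.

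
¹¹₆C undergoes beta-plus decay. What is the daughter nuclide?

Beta-plus decay: mass number changes by +0, atomic number by -1.
A: 11 = 11; Z: 6 − 1 = 5.
Z = 5 is boron, so the daughter is ¹¹₅B.

B-11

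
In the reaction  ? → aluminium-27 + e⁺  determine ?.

Si-27

Conserve mass number: A = 27 + 0, so A = 27.
Conserve atomic number: Z = 13 + 1, so Z = 14.
Z = 14 is silicon, so the species is silicon-27.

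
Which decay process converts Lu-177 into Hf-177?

ΔA = 177 − 177 = 0; ΔZ = 72 − 71 = +1.
A is unchanged and Z rises by 1 — a neutron has become a proton (β⁻ decay).

beta-minus decay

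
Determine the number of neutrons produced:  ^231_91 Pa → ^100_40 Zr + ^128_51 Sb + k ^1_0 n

Conserve mass number: 231 = 100 + 128 + k, so k = 231 − 228 = 3.
Check atomic number: 91 = 40 + 51 + 0 = 91. ✓

3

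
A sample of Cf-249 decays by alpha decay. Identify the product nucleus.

Cm-245

Alpha decay: mass number changes by -4, atomic number by -2.
A: 249 − 4 = 245; Z: 98 − 2 = 96.
Z = 96 is curium, so the daughter is Cm-245.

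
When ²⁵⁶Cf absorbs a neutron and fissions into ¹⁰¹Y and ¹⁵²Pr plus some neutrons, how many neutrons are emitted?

Conserve mass number: 257 = 101 + 152 + k, so k = 257 − 253 = 4.
Check atomic number: 98 = 39 + 59 + 0 = 98. ✓

4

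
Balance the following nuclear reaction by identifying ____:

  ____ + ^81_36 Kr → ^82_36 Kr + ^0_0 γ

neutron

Conserve mass number: A + 81 = 82 + 0, so A = 1.
Conserve atomic number: Z + 36 = 36 + 0, so Z = 0.
A = 1 and Z = 0 is ^1_0 n — a neutron.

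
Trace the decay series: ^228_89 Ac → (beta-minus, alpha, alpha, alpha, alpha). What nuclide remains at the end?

Pb-212

Start: (A, Z) = (228, 89).
After β⁻: (228, 90).
After α: (224, 88).
After α: (220, 86).
After α: (216, 84).
After α: (212, 82).
Z = 82 is lead.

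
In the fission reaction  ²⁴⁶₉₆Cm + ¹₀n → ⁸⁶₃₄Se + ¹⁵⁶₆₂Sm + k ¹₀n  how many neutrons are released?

5

Conserve mass number: 247 = 86 + 156 + k, so k = 247 − 242 = 5.
Check atomic number: 96 = 34 + 62 + 0 = 96. ✓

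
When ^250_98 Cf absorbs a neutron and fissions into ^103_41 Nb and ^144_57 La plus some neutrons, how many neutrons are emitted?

Conserve mass number: 251 = 103 + 144 + k, so k = 251 − 247 = 4.
Check atomic number: 98 = 41 + 57 + 0 = 98. ✓

4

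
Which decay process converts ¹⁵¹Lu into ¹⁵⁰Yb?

proton emission

ΔA = 150 − 151 = -1; ΔZ = 70 − 71 = -1.
A drops by 1 and Z drops by 1 — a proton was emitted.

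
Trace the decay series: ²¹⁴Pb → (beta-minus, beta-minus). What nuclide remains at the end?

Po-214

Start: (A, Z) = (214, 82).
After β⁻: (214, 83).
After β⁻: (214, 84).
Z = 84 is polonium.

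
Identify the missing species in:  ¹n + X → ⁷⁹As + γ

Conserve mass number: 1 + A = 79 + 0, so A = 78.
Conserve atomic number: 0 + Z = 33 + 0, so Z = 33.
Z = 33 is arsenic, so the species is ⁷⁸As.

As-78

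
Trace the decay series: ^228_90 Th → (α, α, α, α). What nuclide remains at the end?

Start: (A, Z) = (228, 90).
After α: (224, 88).
After α: (220, 86).
After α: (216, 84).
After α: (212, 82).
Z = 82 is lead.

Pb-212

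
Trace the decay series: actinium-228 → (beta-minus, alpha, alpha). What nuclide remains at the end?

Rn-220

Start: (A, Z) = (228, 89).
After β⁻: (228, 90).
After α: (224, 88).
After α: (220, 86).
Z = 86 is radon.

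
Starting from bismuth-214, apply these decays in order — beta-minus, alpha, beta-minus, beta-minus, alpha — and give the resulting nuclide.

Start: (A, Z) = (214, 83).
After β⁻: (214, 84).
After α: (210, 82).
After β⁻: (210, 83).
After β⁻: (210, 84).
After α: (206, 82).
Z = 82 is lead.

Pb-206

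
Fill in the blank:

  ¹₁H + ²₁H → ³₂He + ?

gamma ray

Conserve mass number: 1 + 2 = 3 + A, so A = 0.
Conserve atomic number: 1 + 1 = 2 + Z, so Z = 0.
A = 0 and Z = 0 is ⁰₀γ — a gamma ray.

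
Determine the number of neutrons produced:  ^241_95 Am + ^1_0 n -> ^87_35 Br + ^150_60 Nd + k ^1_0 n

5

Conserve mass number: 242 = 87 + 150 + k, so k = 242 − 237 = 5.
Check atomic number: 95 = 35 + 60 + 0 = 95. ✓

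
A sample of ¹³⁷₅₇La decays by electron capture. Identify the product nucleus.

Electron capture: mass number changes by +0, atomic number by -1.
A: 137 = 137; Z: 57 − 1 = 56.
Z = 56 is barium, so the daughter is ¹³⁷₅₆Ba.

Ba-137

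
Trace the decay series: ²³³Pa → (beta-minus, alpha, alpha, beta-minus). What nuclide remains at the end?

Start: (A, Z) = (233, 91).
After β⁻: (233, 92).
After α: (229, 90).
After α: (225, 88).
After β⁻: (225, 89).
Z = 89 is actinium.

Ac-225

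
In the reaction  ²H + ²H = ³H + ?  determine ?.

Conserve mass number: 2 + 2 = 3 + A, so A = 1.
Conserve atomic number: 1 + 1 = 1 + Z, so Z = 1.
A = 1 and Z = 1 is ¹H — a proton.

proton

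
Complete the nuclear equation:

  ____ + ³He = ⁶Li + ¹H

alpha particle

Conserve mass number: A + 3 = 6 + 1, so A = 4.
Conserve atomic number: Z + 2 = 3 + 1, so Z = 2.
A = 4 and Z = 2 is ⁴He — an alpha particle.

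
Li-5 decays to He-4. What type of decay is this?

ΔA = 4 − 5 = -1; ΔZ = 2 − 3 = -1.
A drops by 1 and Z drops by 1 — a proton was emitted.

proton emission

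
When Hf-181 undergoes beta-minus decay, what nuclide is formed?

Ta-181

Beta-minus decay: mass number changes by +0, atomic number by +1.
A: 181 = 181; Z: 72 + 1 = 73.
Z = 73 is tantalum, so the daughter is Ta-181.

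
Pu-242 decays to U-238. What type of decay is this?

alpha decay

ΔA = 238 − 242 = -4; ΔZ = 92 − 94 = -2.
A drops by 4 and Z drops by 2 — the signature of alpha emission.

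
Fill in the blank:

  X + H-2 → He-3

proton

Conserve mass number: A + 2 = 3, so A = 1.
Conserve atomic number: Z + 1 = 2, so Z = 1.
A = 1 and Z = 1 is H-1 — a proton.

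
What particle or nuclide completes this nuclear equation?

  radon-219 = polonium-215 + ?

Conserve mass number: 219 = 215 + A, so A = 4.
Conserve atomic number: 86 = 84 + Z, so Z = 2.
A = 4 and Z = 2 is helium-4 — an alpha particle.

alpha particle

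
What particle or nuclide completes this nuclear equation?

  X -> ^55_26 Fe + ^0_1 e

Co-55

Conserve mass number: A = 55 + 0, so A = 55.
Conserve atomic number: Z = 26 + 1, so Z = 27.
Z = 27 is cobalt, so the species is ^55_27 Co.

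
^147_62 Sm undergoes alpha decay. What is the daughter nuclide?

Nd-143

Alpha decay: mass number changes by -4, atomic number by -2.
A: 147 − 4 = 143; Z: 62 − 2 = 60.
Z = 60 is neodymium, so the daughter is ^143_60 Nd.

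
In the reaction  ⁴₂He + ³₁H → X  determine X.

Conserve mass number: 4 + 3 = A, so A = 7.
Conserve atomic number: 2 + 1 = Z, so Z = 3.
Z = 3 is lithium, so the species is ⁷₃Li.

Li-7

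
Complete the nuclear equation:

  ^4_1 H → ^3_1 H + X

Conserve mass number: 4 = 3 + A, so A = 1.
Conserve atomic number: 1 = 1 + Z, so Z = 0.
A = 1 and Z = 0 is ^1_0 n — a neutron.

neutron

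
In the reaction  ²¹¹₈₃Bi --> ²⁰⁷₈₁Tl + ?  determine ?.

Conserve mass number: 211 = 207 + A, so A = 4.
Conserve atomic number: 83 = 81 + Z, so Z = 2.
A = 4 and Z = 2 is ⁴₂He — an alpha particle.

alpha particle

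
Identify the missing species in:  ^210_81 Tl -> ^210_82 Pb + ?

Conserve mass number: 210 = 210 + A, so A = 0.
Conserve atomic number: 81 = 82 + Z, so Z = -1.
A = 0 and Z = -1 is ^0_-1 e — a beta-minus particle.

beta-minus particle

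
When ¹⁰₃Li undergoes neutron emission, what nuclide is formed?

Neutron emission: mass number changes by -1, atomic number by +0.
A: 10 − 1 = 9; Z: 3 = 3.
Z = 3 is lithium, so the daughter is ⁹₃Li.

Li-9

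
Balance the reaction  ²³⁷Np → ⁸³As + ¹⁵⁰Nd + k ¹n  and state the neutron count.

Conserve mass number: 237 = 83 + 150 + k, so k = 237 − 233 = 4.
Check atomic number: 93 = 33 + 60 + 0 = 93. ✓

4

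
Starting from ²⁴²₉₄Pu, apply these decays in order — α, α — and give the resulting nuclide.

Th-234

Start: (A, Z) = (242, 94).
After α: (238, 92).
After α: (234, 90).
Z = 90 is thorium.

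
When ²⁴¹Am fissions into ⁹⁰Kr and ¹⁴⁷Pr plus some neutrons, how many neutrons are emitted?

4

Conserve mass number: 241 = 90 + 147 + k, so k = 241 − 237 = 4.
Check atomic number: 95 = 36 + 59 + 0 = 95. ✓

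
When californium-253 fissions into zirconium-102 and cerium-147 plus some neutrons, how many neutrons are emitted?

4

Conserve mass number: 253 = 102 + 147 + k, so k = 253 − 249 = 4.
Check atomic number: 98 = 40 + 58 + 0 = 98. ✓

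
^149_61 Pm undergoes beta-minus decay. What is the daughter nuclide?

Beta-minus decay: mass number changes by +0, atomic number by +1.
A: 149 = 149; Z: 61 + 1 = 62.
Z = 62 is samarium, so the daughter is ^149_62 Sm.

Sm-149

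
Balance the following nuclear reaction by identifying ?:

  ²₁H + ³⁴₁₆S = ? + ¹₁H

Conserve mass number: 2 + 34 = A + 1, so A = 35.
Conserve atomic number: 1 + 16 = Z + 1, so Z = 16.
Z = 16 is sulfur, so the species is ³⁵₁₆S.

S-35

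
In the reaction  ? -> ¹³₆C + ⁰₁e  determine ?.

Conserve mass number: A = 13 + 0, so A = 13.
Conserve atomic number: Z = 6 + 1, so Z = 7.
Z = 7 is nitrogen, so the species is ¹³₇N.

N-13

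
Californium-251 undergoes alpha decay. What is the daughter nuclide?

Cm-247

Alpha decay: mass number changes by -4, atomic number by -2.
A: 251 − 4 = 247; Z: 98 − 2 = 96.
Z = 96 is curium, so the daughter is curium-247.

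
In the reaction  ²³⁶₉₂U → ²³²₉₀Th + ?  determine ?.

alpha particle

Conserve mass number: 236 = 232 + A, so A = 4.
Conserve atomic number: 92 = 90 + Z, so Z = 2.
A = 4 and Z = 2 is ⁴₂He — an alpha particle.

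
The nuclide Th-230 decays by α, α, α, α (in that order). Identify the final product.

Pb-214

Start: (A, Z) = (230, 90).
After α: (226, 88).
After α: (222, 86).
After α: (218, 84).
After α: (214, 82).
Z = 82 is lead.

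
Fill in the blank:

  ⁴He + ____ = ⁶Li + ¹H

Conserve mass number: 4 + A = 6 + 1, so A = 3.
Conserve atomic number: 2 + Z = 3 + 1, so Z = 2.
Z = 2 is helium, so the species is ³He.

He-3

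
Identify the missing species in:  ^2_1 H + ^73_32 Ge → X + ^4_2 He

Ga-71

Conserve mass number: 2 + 73 = A + 4, so A = 71.
Conserve atomic number: 1 + 32 = Z + 2, so Z = 31.
Z = 31 is gallium, so the species is ^71_31 Ga.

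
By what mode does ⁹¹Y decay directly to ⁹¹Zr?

ΔA = 91 − 91 = 0; ΔZ = 40 − 39 = +1.
A is unchanged and Z rises by 1 — a neutron has become a proton (β⁻ decay).

beta-minus decay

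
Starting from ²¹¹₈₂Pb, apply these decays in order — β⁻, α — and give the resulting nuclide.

Start: (A, Z) = (211, 82).
After β⁻: (211, 83).
After α: (207, 81).
Z = 81 is thallium.

Tl-207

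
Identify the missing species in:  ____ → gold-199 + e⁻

Conserve mass number: A = 199 + 0, so A = 199.
Conserve atomic number: Z = 79 − 1, so Z = 78.
Z = 78 is platinum, so the species is platinum-199.

Pt-199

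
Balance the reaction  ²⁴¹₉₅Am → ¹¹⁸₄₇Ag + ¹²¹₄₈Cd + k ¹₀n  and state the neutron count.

Conserve mass number: 241 = 118 + 121 + k, so k = 241 − 239 = 2.
Check atomic number: 95 = 47 + 48 + 0 = 95. ✓

2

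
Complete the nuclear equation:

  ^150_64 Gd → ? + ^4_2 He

Conserve mass number: 150 = A + 4, so A = 146.
Conserve atomic number: 64 = Z + 2, so Z = 62.
Z = 62 is samarium, so the species is ^146_62 Sm.

Sm-146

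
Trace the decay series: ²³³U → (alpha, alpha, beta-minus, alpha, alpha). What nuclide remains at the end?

At-217

Start: (A, Z) = (233, 92).
After α: (229, 90).
After α: (225, 88).
After β⁻: (225, 89).
After α: (221, 87).
After α: (217, 85).
Z = 85 is astatine.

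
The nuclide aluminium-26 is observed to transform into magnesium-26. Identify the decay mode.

beta-plus decay or electron capture

ΔA = 26 − 26 = 0; ΔZ = 12 − 13 = -1.
A is unchanged and Z drops by 1 — a proton has become a neutron (β⁺ emission or electron capture).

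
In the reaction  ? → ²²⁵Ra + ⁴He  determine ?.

Conserve mass number: A = 225 + 4, so A = 229.
Conserve atomic number: Z = 88 + 2, so Z = 90.
Z = 90 is thorium, so the species is ²²⁹Th.

Th-229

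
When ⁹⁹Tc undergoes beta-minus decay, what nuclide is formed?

Beta-minus decay: mass number changes by +0, atomic number by +1.
A: 99 = 99; Z: 43 + 1 = 44.
Z = 44 is ruthenium, so the daughter is ⁹⁹Ru.

Ru-99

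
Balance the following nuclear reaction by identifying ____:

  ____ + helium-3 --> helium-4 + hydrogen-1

deuteron

Conserve mass number: A + 3 = 4 + 1, so A = 2.
Conserve atomic number: Z + 2 = 2 + 1, so Z = 1.
A = 2 and Z = 1 is hydrogen-2 — a deuteron.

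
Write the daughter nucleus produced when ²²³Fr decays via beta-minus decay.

Ra-223

Beta-minus decay: mass number changes by +0, atomic number by +1.
A: 223 = 223; Z: 87 + 1 = 88.
Z = 88 is radium, so the daughter is ²²³Ra.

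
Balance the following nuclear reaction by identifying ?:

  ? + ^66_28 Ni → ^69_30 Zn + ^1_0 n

Conserve mass number: A + 66 = 69 + 1, so A = 4.
Conserve atomic number: Z + 28 = 30 + 0, so Z = 2.
A = 4 and Z = 2 is ^4_2 He — an alpha particle.

alpha particle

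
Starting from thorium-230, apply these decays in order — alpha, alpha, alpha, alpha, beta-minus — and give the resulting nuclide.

Start: (A, Z) = (230, 90).
After α: (226, 88).
After α: (222, 86).
After α: (218, 84).
After α: (214, 82).
After β⁻: (214, 83).
Z = 83 is bismuth.

Bi-214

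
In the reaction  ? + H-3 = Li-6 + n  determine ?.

Conserve mass number: A + 3 = 6 + 1, so A = 4.
Conserve atomic number: Z + 1 = 3 + 0, so Z = 2.
A = 4 and Z = 2 is He-4 — an alpha particle.

alpha particle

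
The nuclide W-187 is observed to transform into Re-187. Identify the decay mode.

beta-minus decay

ΔA = 187 − 187 = 0; ΔZ = 75 − 74 = +1.
A is unchanged and Z rises by 1 — a neutron has become a proton (β⁻ decay).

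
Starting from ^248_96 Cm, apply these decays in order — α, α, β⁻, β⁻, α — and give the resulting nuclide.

U-236

Start: (A, Z) = (248, 96).
After α: (244, 94).
After α: (240, 92).
After β⁻: (240, 93).
After β⁻: (240, 94).
After α: (236, 92).
Z = 92 is uranium.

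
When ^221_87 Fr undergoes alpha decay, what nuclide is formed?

At-217

Alpha decay: mass number changes by -4, atomic number by -2.
A: 221 − 4 = 217; Z: 87 − 2 = 85.
Z = 85 is astatine, so the daughter is ^217_85 At.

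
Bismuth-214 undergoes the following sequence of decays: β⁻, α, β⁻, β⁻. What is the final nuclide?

Po-210

Start: (A, Z) = (214, 83).
After β⁻: (214, 84).
After α: (210, 82).
After β⁻: (210, 83).
After β⁻: (210, 84).
Z = 84 is polonium.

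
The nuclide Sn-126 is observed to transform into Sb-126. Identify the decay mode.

ΔA = 126 − 126 = 0; ΔZ = 51 − 50 = +1.
A is unchanged and Z rises by 1 — a neutron has become a proton (β⁻ decay).

beta-minus decay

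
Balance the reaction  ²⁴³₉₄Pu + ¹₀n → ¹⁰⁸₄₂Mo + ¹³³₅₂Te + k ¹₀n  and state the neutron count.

Conserve mass number: 244 = 108 + 133 + k, so k = 244 − 241 = 3.
Check atomic number: 94 = 42 + 52 + 0 = 94. ✓

3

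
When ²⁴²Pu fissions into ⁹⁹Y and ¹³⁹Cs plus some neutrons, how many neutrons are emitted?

Conserve mass number: 242 = 99 + 139 + k, so k = 242 − 238 = 4.
Check atomic number: 94 = 39 + 55 + 0 = 94. ✓

4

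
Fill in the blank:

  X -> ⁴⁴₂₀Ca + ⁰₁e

Sc-44

Conserve mass number: A = 44 + 0, so A = 44.
Conserve atomic number: Z = 20 + 1, so Z = 21.
Z = 21 is scandium, so the species is ⁴⁴₂₁Sc.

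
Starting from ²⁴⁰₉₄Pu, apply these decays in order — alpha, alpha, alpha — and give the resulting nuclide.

Ra-228

Start: (A, Z) = (240, 94).
After α: (236, 92).
After α: (232, 90).
After α: (228, 88).
Z = 88 is radium.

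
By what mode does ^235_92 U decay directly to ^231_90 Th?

alpha decay

ΔA = 231 − 235 = -4; ΔZ = 90 − 92 = -2.
A drops by 4 and Z drops by 2 — the signature of alpha emission.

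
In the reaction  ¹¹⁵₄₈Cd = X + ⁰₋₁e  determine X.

Conserve mass number: 115 = A + 0, so A = 115.
Conserve atomic number: 48 = Z − 1, so Z = 49.
Z = 49 is indium, so the species is ¹¹⁵₄₉In.

In-115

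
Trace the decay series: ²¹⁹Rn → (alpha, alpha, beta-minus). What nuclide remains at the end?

Start: (A, Z) = (219, 86).
After α: (215, 84).
After α: (211, 82).
After β⁻: (211, 83).
Z = 83 is bismuth.

Bi-211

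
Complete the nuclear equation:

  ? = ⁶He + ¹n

He-7

Conserve mass number: A = 6 + 1, so A = 7.
Conserve atomic number: Z = 2 + 0, so Z = 2.
Z = 2 is helium, so the species is ⁷He.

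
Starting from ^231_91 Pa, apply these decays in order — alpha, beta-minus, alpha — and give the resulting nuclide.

Ra-223

Start: (A, Z) = (231, 91).
After α: (227, 89).
After β⁻: (227, 90).
After α: (223, 88).
Z = 88 is radium.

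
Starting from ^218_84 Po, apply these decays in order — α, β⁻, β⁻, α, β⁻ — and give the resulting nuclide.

Bi-210

Start: (A, Z) = (218, 84).
After α: (214, 82).
After β⁻: (214, 83).
After β⁻: (214, 84).
After α: (210, 82).
After β⁻: (210, 83).
Z = 83 is bismuth.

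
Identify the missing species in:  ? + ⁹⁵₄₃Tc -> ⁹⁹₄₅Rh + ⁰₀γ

Conserve mass number: A + 95 = 99 + 0, so A = 4.
Conserve atomic number: Z + 43 = 45 + 0, so Z = 2.
A = 4 and Z = 2 is ⁴₂He — an alpha particle.

alpha particle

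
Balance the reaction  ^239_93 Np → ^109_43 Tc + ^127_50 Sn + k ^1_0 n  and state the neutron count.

Conserve mass number: 239 = 109 + 127 + k, so k = 239 − 236 = 3.
Check atomic number: 93 = 43 + 50 + 0 = 93. ✓

3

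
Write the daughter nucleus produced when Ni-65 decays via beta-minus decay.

Beta-minus decay: mass number changes by +0, atomic number by +1.
A: 65 = 65; Z: 28 + 1 = 29.
Z = 29 is copper, so the daughter is Cu-65.

Cu-65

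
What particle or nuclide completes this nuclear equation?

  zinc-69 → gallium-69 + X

beta-minus particle

Conserve mass number: 69 = 69 + A, so A = 0.
Conserve atomic number: 30 = 31 + Z, so Z = -1.
A = 0 and Z = -1 is e⁻ — a beta-minus particle.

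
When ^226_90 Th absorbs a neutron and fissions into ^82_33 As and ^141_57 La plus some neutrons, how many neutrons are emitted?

4

Conserve mass number: 227 = 82 + 141 + k, so k = 227 − 223 = 4.
Check atomic number: 90 = 33 + 57 + 0 = 90. ✓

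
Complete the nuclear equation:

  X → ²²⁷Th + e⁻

Conserve mass number: A = 227 + 0, so A = 227.
Conserve atomic number: Z = 90 − 1, so Z = 89.
Z = 89 is actinium, so the species is ²²⁷Ac.

Ac-227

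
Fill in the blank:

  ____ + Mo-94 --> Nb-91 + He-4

Conserve mass number: A + 94 = 91 + 4, so A = 1.
Conserve atomic number: Z + 42 = 41 + 2, so Z = 1.
A = 1 and Z = 1 is H-1 — a proton.

proton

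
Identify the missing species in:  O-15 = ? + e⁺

N-15

Conserve mass number: 15 = A + 0, so A = 15.
Conserve atomic number: 8 = Z + 1, so Z = 7.
Z = 7 is nitrogen, so the species is N-15.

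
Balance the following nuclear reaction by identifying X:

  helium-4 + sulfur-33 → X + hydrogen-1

Conserve mass number: 4 + 33 = A + 1, so A = 36.
Conserve atomic number: 2 + 16 = Z + 1, so Z = 17.
Z = 17 is chlorine, so the species is chlorine-36.

Cl-36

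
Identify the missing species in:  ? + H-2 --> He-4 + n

triton

Conserve mass number: A + 2 = 4 + 1, so A = 3.
Conserve atomic number: Z + 1 = 2 + 0, so Z = 1.
A = 3 and Z = 1 is H-3 — a triton.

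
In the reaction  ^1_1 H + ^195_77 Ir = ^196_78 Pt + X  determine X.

Conserve mass number: 1 + 195 = 196 + A, so A = 0.
Conserve atomic number: 1 + 77 = 78 + Z, so Z = 0.
A = 0 and Z = 0 is ^0_0 γ — a gamma ray.

gamma ray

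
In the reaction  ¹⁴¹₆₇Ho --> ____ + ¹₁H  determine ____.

Conserve mass number: 141 = A + 1, so A = 140.
Conserve atomic number: 67 = Z + 1, so Z = 66.
Z = 66 is dysprosium, so the species is ¹⁴⁰₆₆Dy.

Dy-140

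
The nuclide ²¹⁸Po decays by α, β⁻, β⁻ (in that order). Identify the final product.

Po-214

Start: (A, Z) = (218, 84).
After α: (214, 82).
After β⁻: (214, 83).
After β⁻: (214, 84).
Z = 84 is polonium.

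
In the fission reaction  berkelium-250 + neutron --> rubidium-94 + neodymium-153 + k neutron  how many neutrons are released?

Conserve mass number: 251 = 94 + 153 + k, so k = 251 − 247 = 4.
Check atomic number: 97 = 37 + 60 + 0 = 97. ✓

4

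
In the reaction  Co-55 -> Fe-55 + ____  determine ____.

positron

Conserve mass number: 55 = 55 + A, so A = 0.
Conserve atomic number: 27 = 26 + Z, so Z = 1.
A = 0 and Z = 1 is e⁺ — a positron.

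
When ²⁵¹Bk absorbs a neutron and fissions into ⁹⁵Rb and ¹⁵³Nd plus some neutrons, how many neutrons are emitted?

4

Conserve mass number: 252 = 95 + 153 + k, so k = 252 − 248 = 4.
Check atomic number: 97 = 37 + 60 + 0 = 97. ✓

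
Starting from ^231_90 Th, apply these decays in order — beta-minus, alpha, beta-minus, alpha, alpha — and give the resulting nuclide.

Rn-219

Start: (A, Z) = (231, 90).
After β⁻: (231, 91).
After α: (227, 89).
After β⁻: (227, 90).
After α: (223, 88).
After α: (219, 86).
Z = 86 is radon.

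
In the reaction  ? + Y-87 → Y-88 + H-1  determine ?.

Conserve mass number: A + 87 = 88 + 1, so A = 2.
Conserve atomic number: Z + 39 = 39 + 1, so Z = 1.
A = 2 and Z = 1 is H-2 — a deuteron.

deuteron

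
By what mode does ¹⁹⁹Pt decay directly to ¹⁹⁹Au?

beta-minus decay

ΔA = 199 − 199 = 0; ΔZ = 79 − 78 = +1.
A is unchanged and Z rises by 1 — a neutron has become a proton (β⁻ decay).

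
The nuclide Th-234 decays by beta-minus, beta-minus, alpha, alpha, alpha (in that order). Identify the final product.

Rn-222

Start: (A, Z) = (234, 90).
After β⁻: (234, 91).
After β⁻: (234, 92).
After α: (230, 90).
After α: (226, 88).
After α: (222, 86).
Z = 86 is radon.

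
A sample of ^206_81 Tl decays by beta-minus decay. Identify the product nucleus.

Beta-minus decay: mass number changes by +0, atomic number by +1.
A: 206 = 206; Z: 81 + 1 = 82.
Z = 82 is lead, so the daughter is ^206_82 Pb.

Pb-206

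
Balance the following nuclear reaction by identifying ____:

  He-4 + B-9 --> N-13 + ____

gamma ray

Conserve mass number: 4 + 9 = 13 + A, so A = 0.
Conserve atomic number: 2 + 5 = 7 + Z, so Z = 0.
A = 0 and Z = 0 is γ — a gamma ray.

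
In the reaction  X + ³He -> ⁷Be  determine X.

alpha particle

Conserve mass number: A + 3 = 7, so A = 4.
Conserve atomic number: Z + 2 = 4, so Z = 2.
A = 4 and Z = 2 is ⁴He — an alpha particle.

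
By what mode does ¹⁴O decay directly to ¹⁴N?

beta-plus decay or electron capture

ΔA = 14 − 14 = 0; ΔZ = 7 − 8 = -1.
A is unchanged and Z drops by 1 — a proton has become a neutron (β⁺ emission or electron capture).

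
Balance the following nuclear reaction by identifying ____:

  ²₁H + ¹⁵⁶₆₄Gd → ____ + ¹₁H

Gd-157

Conserve mass number: 2 + 156 = A + 1, so A = 157.
Conserve atomic number: 1 + 64 = Z + 1, so Z = 64.
Z = 64 is gadolinium, so the species is ¹⁵⁷₆₄Gd.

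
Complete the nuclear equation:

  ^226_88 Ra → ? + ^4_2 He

Rn-222

Conserve mass number: 226 = A + 4, so A = 222.
Conserve atomic number: 88 = Z + 2, so Z = 86.
Z = 86 is radon, so the species is ^222_86 Rn.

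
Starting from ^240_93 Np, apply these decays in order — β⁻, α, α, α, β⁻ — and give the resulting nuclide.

Ac-228

Start: (A, Z) = (240, 93).
After β⁻: (240, 94).
After α: (236, 92).
After α: (232, 90).
After α: (228, 88).
After β⁻: (228, 89).
Z = 89 is actinium.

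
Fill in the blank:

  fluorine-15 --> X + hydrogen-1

Conserve mass number: 15 = A + 1, so A = 14.
Conserve atomic number: 9 = Z + 1, so Z = 8.
Z = 8 is oxygen, so the species is oxygen-14.

O-14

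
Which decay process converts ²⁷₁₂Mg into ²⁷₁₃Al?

ΔA = 27 − 27 = 0; ΔZ = 13 − 12 = +1.
A is unchanged and Z rises by 1 — a neutron has become a proton (β⁻ decay).

beta-minus decay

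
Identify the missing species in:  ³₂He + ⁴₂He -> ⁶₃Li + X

Conserve mass number: 3 + 4 = 6 + A, so A = 1.
Conserve atomic number: 2 + 2 = 3 + Z, so Z = 1.
A = 1 and Z = 1 is ¹₁H — a proton.

proton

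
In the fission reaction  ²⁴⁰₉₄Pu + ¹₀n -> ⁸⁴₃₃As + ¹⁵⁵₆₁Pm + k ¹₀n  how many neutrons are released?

2

Conserve mass number: 241 = 84 + 155 + k, so k = 241 − 239 = 2.
Check atomic number: 94 = 33 + 61 + 0 = 94. ✓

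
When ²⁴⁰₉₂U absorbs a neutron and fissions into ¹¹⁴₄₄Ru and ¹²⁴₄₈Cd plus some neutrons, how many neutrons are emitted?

3

Conserve mass number: 241 = 114 + 124 + k, so k = 241 − 238 = 3.
Check atomic number: 92 = 44 + 48 + 0 = 92. ✓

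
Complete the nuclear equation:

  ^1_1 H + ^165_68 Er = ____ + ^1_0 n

Tm-165

Conserve mass number: 1 + 165 = A + 1, so A = 165.
Conserve atomic number: 1 + 68 = Z + 0, so Z = 69.
Z = 69 is thulium, so the species is ^165_69 Tm.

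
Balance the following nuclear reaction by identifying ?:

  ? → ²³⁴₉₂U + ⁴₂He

Pu-238

Conserve mass number: A = 234 + 4, so A = 238.
Conserve atomic number: Z = 92 + 2, so Z = 94.
Z = 94 is plutonium, so the species is ²³⁸₉₄Pu.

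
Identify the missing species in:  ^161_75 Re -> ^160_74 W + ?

proton

Conserve mass number: 161 = 160 + A, so A = 1.
Conserve atomic number: 75 = 74 + Z, so Z = 1.
A = 1 and Z = 1 is ^1_1 H — a proton.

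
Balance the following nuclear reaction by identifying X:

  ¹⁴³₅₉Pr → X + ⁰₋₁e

Conserve mass number: 143 = A + 0, so A = 143.
Conserve atomic number: 59 = Z − 1, so Z = 60.
Z = 60 is neodymium, so the species is ¹⁴³₆₀Nd.

Nd-143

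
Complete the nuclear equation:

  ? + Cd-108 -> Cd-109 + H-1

deuteron

Conserve mass number: A + 108 = 109 + 1, so A = 2.
Conserve atomic number: Z + 48 = 48 + 1, so Z = 1.
A = 2 and Z = 1 is H-2 — a deuteron.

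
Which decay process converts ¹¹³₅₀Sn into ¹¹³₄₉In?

beta-plus decay or electron capture

ΔA = 113 − 113 = 0; ΔZ = 49 − 50 = -1.
A is unchanged and Z drops by 1 — a proton has become a neutron (β⁺ emission or electron capture).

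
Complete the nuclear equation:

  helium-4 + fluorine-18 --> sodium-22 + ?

gamma ray

Conserve mass number: 4 + 18 = 22 + A, so A = 0.
Conserve atomic number: 2 + 9 = 11 + Z, so Z = 0.
A = 0 and Z = 0 is γ — a gamma ray.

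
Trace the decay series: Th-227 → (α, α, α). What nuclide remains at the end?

Po-215

Start: (A, Z) = (227, 90).
After α: (223, 88).
After α: (219, 86).
After α: (215, 84).
Z = 84 is polonium.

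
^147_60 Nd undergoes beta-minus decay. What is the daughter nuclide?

Beta-minus decay: mass number changes by +0, atomic number by +1.
A: 147 = 147; Z: 60 + 1 = 61.
Z = 61 is promethium, so the daughter is ^147_61 Pm.

Pm-147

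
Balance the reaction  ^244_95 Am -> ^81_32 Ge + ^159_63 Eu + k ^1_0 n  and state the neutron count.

4

Conserve mass number: 244 = 81 + 159 + k, so k = 244 − 240 = 4.
Check atomic number: 95 = 32 + 63 + 0 = 95. ✓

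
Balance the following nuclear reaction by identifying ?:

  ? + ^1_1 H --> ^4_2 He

Conserve mass number: A + 1 = 4, so A = 3.
Conserve atomic number: Z + 1 = 2, so Z = 1.
A = 3 and Z = 1 is ^3_1 H — a triton.

triton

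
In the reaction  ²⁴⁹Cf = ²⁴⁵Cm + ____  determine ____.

Conserve mass number: 249 = 245 + A, so A = 4.
Conserve atomic number: 98 = 96 + Z, so Z = 2.
A = 4 and Z = 2 is ⁴He — an alpha particle.

alpha particle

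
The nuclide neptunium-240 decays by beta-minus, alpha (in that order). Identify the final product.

U-236

Start: (A, Z) = (240, 93).
After β⁻: (240, 94).
After α: (236, 92).
Z = 92 is uranium.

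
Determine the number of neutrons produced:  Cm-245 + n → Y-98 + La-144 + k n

Conserve mass number: 246 = 98 + 144 + k, so k = 246 − 242 = 4.
Check atomic number: 96 = 39 + 57 + 0 = 96. ✓

4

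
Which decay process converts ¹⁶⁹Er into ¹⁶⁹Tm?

ΔA = 169 − 169 = 0; ΔZ = 69 − 68 = +1.
A is unchanged and Z rises by 1 — a neutron has become a proton (β⁻ decay).

beta-minus decay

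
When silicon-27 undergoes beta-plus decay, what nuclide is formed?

Beta-plus decay: mass number changes by +0, atomic number by -1.
A: 27 = 27; Z: 14 − 1 = 13.
Z = 13 is aluminium, so the daughter is aluminium-27.

Al-27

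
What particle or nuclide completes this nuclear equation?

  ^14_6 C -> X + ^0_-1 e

N-14

Conserve mass number: 14 = A + 0, so A = 14.
Conserve atomic number: 6 = Z − 1, so Z = 7.
Z = 7 is nitrogen, so the species is ^14_7 N.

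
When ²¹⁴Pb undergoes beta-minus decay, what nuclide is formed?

Bi-214

Beta-minus decay: mass number changes by +0, atomic number by +1.
A: 214 = 214; Z: 82 + 1 = 83.
Z = 83 is bismuth, so the daughter is ²¹⁴Bi.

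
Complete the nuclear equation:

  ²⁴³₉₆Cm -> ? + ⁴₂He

Conserve mass number: 243 = A + 4, so A = 239.
Conserve atomic number: 96 = Z + 2, so Z = 94.
Z = 94 is plutonium, so the species is ²³⁹₉₄Pu.

Pu-239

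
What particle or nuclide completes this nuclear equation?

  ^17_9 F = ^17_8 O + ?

Conserve mass number: 17 = 17 + A, so A = 0.
Conserve atomic number: 9 = 8 + Z, so Z = 1.
A = 0 and Z = 1 is ^0_1 e — a positron.

positron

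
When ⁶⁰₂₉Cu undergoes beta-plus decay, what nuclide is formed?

Beta-plus decay: mass number changes by +0, atomic number by -1.
A: 60 = 60; Z: 29 − 1 = 28.
Z = 28 is nickel, so the daughter is ⁶⁰₂₈Ni.

Ni-60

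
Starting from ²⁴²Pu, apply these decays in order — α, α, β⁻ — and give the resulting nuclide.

Pa-234

Start: (A, Z) = (242, 94).
After α: (238, 92).
After α: (234, 90).
After β⁻: (234, 91).
Z = 91 is protactinium.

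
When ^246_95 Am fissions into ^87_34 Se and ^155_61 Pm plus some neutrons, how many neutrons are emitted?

Conserve mass number: 246 = 87 + 155 + k, so k = 246 − 242 = 4.
Check atomic number: 95 = 34 + 61 + 0 = 95. ✓

4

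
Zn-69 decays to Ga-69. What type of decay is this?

beta-minus decay

ΔA = 69 − 69 = 0; ΔZ = 31 − 30 = +1.
A is unchanged and Z rises by 1 — a neutron has become a proton (β⁻ decay).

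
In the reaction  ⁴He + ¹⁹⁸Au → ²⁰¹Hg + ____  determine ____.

Conserve mass number: 4 + 198 = 201 + A, so A = 1.
Conserve atomic number: 2 + 79 = 80 + Z, so Z = 1.
A = 1 and Z = 1 is ¹H — a proton.

proton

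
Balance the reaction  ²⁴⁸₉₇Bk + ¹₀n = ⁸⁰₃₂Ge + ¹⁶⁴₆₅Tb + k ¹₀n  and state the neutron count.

5

Conserve mass number: 249 = 80 + 164 + k, so k = 249 − 244 = 5.
Check atomic number: 97 = 32 + 65 + 0 = 97. ✓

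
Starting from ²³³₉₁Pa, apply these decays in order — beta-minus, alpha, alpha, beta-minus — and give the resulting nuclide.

Start: (A, Z) = (233, 91).
After β⁻: (233, 92).
After α: (229, 90).
After α: (225, 88).
After β⁻: (225, 89).
Z = 89 is actinium.

Ac-225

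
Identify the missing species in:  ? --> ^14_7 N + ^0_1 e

Conserve mass number: A = 14 + 0, so A = 14.
Conserve atomic number: Z = 7 + 1, so Z = 8.
Z = 8 is oxygen, so the species is ^14_8 O.

O-14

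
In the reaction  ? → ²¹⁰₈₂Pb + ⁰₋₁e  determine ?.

Tl-210

Conserve mass number: A = 210 + 0, so A = 210.
Conserve atomic number: Z = 82 − 1, so Z = 81.
Z = 81 is thallium, so the species is ²¹⁰₈₁Tl.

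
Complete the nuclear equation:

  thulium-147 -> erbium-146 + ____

Conserve mass number: 147 = 146 + A, so A = 1.
Conserve atomic number: 69 = 68 + Z, so Z = 1.
A = 1 and Z = 1 is hydrogen-1 — a proton.

proton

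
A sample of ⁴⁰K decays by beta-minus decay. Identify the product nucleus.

Ca-40

Beta-minus decay: mass number changes by +0, atomic number by +1.
A: 40 = 40; Z: 19 + 1 = 20.
Z = 20 is calcium, so the daughter is ⁴⁰Ca.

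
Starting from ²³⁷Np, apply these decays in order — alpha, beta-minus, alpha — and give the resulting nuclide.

Start: (A, Z) = (237, 93).
After α: (233, 91).
After β⁻: (233, 92).
After α: (229, 90).
Z = 90 is thorium.

Th-229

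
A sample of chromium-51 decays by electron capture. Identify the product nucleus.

V-51

Electron capture: mass number changes by +0, atomic number by -1.
A: 51 = 51; Z: 24 − 1 = 23.
Z = 23 is vanadium, so the daughter is vanadium-51.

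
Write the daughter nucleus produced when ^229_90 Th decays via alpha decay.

Alpha decay: mass number changes by -4, atomic number by -2.
A: 229 − 4 = 225; Z: 90 − 2 = 88.
Z = 88 is radium, so the daughter is ^225_88 Ra.

Ra-225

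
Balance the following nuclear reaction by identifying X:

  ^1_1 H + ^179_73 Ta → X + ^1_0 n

Conserve mass number: 1 + 179 = A + 1, so A = 179.
Conserve atomic number: 1 + 73 = Z + 0, so Z = 74.
Z = 74 is tungsten, so the species is ^179_74 W.

W-179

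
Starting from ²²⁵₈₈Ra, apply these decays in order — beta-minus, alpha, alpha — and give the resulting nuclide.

Start: (A, Z) = (225, 88).
After β⁻: (225, 89).
After α: (221, 87).
After α: (217, 85).
Z = 85 is astatine.

At-217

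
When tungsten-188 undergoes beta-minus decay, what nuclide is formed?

Re-188

Beta-minus decay: mass number changes by +0, atomic number by +1.
A: 188 = 188; Z: 74 + 1 = 75.
Z = 75 is rhenium, so the daughter is rhenium-188.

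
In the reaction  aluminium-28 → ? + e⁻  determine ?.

Conserve mass number: 28 = A + 0, so A = 28.
Conserve atomic number: 13 = Z − 1, so Z = 14.
Z = 14 is silicon, so the species is silicon-28.

Si-28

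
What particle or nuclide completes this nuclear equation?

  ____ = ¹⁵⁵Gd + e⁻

Conserve mass number: A = 155 + 0, so A = 155.
Conserve atomic number: Z = 64 − 1, so Z = 63.
Z = 63 is europium, so the species is ¹⁵⁵Eu.

Eu-155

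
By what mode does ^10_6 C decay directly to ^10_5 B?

ΔA = 10 − 10 = 0; ΔZ = 5 − 6 = -1.
A is unchanged and Z drops by 1 — a proton has become a neutron (β⁺ emission or electron capture).

beta-plus decay or electron capture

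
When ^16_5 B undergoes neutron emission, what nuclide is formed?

B-15

Neutron emission: mass number changes by -1, atomic number by +0.
A: 16 − 1 = 15; Z: 5 = 5.
Z = 5 is boron, so the daughter is ^15_5 B.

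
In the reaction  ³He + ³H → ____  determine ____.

Li-6

Conserve mass number: 3 + 3 = A, so A = 6.
Conserve atomic number: 2 + 1 = Z, so Z = 3.
Z = 3 is lithium, so the species is ⁶Li.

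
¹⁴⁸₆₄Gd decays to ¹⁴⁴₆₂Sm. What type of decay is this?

alpha decay

ΔA = 144 − 148 = -4; ΔZ = 62 − 64 = -2.
A drops by 4 and Z drops by 2 — the signature of alpha emission.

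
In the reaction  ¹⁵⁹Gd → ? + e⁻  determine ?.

Conserve mass number: 159 = A + 0, so A = 159.
Conserve atomic number: 64 = Z − 1, so Z = 65.
Z = 65 is terbium, so the species is ¹⁵⁹Tb.

Tb-159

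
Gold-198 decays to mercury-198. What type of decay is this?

beta-minus decay

ΔA = 198 − 198 = 0; ΔZ = 80 − 79 = +1.
A is unchanged and Z rises by 1 — a neutron has become a proton (β⁻ decay).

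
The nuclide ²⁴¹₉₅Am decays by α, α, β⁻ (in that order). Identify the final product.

Start: (A, Z) = (241, 95).
After α: (237, 93).
After α: (233, 91).
After β⁻: (233, 92).
Z = 92 is uranium.

U-233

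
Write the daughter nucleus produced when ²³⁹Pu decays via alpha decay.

U-235

Alpha decay: mass number changes by -4, atomic number by -2.
A: 239 − 4 = 235; Z: 94 − 2 = 92.
Z = 92 is uranium, so the daughter is ²³⁵U.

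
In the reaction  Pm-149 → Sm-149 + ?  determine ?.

beta-minus particle

Conserve mass number: 149 = 149 + A, so A = 0.
Conserve atomic number: 61 = 62 + Z, so Z = -1.
A = 0 and Z = -1 is e⁻ — a beta-minus particle.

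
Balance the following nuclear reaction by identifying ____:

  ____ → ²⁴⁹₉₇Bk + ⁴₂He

Conserve mass number: A = 249 + 4, so A = 253.
Conserve atomic number: Z = 97 + 2, so Z = 99.
Z = 99 is einsteinium, so the species is ²⁵³₉₉Es.

Es-253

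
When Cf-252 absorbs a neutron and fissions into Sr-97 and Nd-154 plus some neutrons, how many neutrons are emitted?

2

Conserve mass number: 253 = 97 + 154 + k, so k = 253 − 251 = 2.
Check atomic number: 98 = 38 + 60 + 0 = 98. ✓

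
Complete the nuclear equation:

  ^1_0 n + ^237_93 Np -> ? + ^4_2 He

Pa-234

Conserve mass number: 1 + 237 = A + 4, so A = 234.
Conserve atomic number: 0 + 93 = Z + 2, so Z = 91.
Z = 91 is protactinium, so the species is ^234_91 Pa.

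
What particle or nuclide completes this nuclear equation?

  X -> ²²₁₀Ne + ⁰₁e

Conserve mass number: A = 22 + 0, so A = 22.
Conserve atomic number: Z = 10 + 1, so Z = 11.
Z = 11 is sodium, so the species is ²²₁₁Na.

Na-22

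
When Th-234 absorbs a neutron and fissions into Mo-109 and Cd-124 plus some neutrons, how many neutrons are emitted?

Conserve mass number: 235 = 109 + 124 + k, so k = 235 − 233 = 2.
Check atomic number: 90 = 42 + 48 + 0 = 90. ✓

2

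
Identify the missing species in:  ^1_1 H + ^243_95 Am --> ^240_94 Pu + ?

alpha particle

Conserve mass number: 1 + 243 = 240 + A, so A = 4.
Conserve atomic number: 1 + 95 = 94 + Z, so Z = 2.
A = 4 and Z = 2 is ^4_2 He — an alpha particle.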